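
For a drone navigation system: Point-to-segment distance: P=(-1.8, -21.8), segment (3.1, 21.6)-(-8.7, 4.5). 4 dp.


Project P onto AB: t = 1 (clamped to [0,1])
Closest point on segment: (-8.7, 4.5)
Distance: 27.1901

27.1901


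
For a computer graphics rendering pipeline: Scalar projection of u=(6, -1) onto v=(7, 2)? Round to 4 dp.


u.v = 40, |v| = sqrt(53) = 7.2801
Scalar projection = u.v / |v| = 40 / sqrt(53) = 5.4944

5.4944


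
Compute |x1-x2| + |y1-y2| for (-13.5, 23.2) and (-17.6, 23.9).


|(-13.5)-(-17.6)| + |23.2-23.9| = 4.1 + 0.7 = 4.8

4.8


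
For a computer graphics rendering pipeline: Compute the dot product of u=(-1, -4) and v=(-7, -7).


u . v = u_x*v_x + u_y*v_y = (-1)*(-7) + (-4)*(-7)
= 7 + 28 = 35

35


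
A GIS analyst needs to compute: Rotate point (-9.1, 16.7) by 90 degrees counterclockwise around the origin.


90° CCW: (x,y) -> (-y, x)
(-9.1,16.7) -> (-16.7, -9.1)

(-16.7, -9.1)


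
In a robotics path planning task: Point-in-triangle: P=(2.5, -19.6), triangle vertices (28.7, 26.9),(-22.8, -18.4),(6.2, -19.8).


Cross products: AB x AP = 1207.89, BC x BP = 0.62, CA x CP = 177.29
All same sign? yes

Yes, inside


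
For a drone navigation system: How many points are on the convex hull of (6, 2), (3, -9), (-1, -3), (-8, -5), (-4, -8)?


Convex hull vertices (CCW): (-8, -5), (-4, -8), (3, -9), (6, 2)
Count = 4

4


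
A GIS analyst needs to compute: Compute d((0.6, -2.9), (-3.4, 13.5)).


dx=-4, dy=16.4
d^2 = (-4)^2 + 16.4^2 = 284.96
d = sqrt(284.96) = 16.8808

16.8808


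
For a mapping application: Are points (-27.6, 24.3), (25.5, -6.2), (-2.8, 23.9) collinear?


Cross product: (25.5-(-27.6))*(23.9-24.3) - ((-6.2)-24.3)*((-2.8)-(-27.6))
= 735.16

No, not collinear


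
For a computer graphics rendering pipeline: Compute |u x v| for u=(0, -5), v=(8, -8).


|u x v| = |0*(-8) - (-5)*8|
= |0 - (-40)| = 40

40


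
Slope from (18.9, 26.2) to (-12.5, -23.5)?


slope = (y2-y1)/(x2-x1) = ((-23.5)-26.2)/((-12.5)-18.9) = (-49.7)/(-31.4) = 1.5828

1.5828


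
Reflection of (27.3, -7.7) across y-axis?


Reflection over y-axis: (x,y) -> (-x,y)
(27.3, -7.7) -> (-27.3, -7.7)

(-27.3, -7.7)


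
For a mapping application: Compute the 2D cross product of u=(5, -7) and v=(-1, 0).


u x v = u_x*v_y - u_y*v_x = 5*0 - (-7)*(-1)
= 0 - 7 = -7

-7


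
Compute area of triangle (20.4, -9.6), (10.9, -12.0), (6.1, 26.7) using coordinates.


Area = |x_A(y_B-y_C) + x_B(y_C-y_A) + x_C(y_A-y_B)|/2
= |(-789.48) + 395.67 + 14.64|/2
= 379.17/2 = 189.585

189.585


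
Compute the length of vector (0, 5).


|u| = sqrt(0^2 + 5^2) = sqrt(25) = 5

5


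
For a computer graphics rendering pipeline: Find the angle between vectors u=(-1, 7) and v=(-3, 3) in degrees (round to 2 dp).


u.v = 24, |u| = sqrt(50) = 7.0711, |v| = sqrt(18) = 4.2426
cos(theta) = u.v/(|u||v|) = 24/sqrt(900) = 0.8
theta = acos(0.8) = 36.87 degrees

36.87 degrees


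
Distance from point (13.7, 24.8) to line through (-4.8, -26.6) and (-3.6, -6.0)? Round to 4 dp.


|cross product| = 319.42
|line direction| = sqrt(425.8) = 20.6349
Distance = 319.42/sqrt(425.8) = 15.4796

15.4796


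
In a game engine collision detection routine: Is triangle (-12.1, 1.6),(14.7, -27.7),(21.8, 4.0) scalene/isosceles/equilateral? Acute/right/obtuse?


Side lengths squared: AB^2=1576.73, BC^2=1055.3, CA^2=1154.97
Sorted: [1055.3, 1154.97, 1576.73]
By sides: Scalene, By angles: Acute

Scalene, Acute


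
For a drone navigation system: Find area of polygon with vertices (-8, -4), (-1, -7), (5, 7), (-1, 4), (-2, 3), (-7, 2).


Shoelace sum: ((-8)*(-7) - (-1)*(-4)) + ((-1)*7 - 5*(-7)) + (5*4 - (-1)*7) + ((-1)*3 - (-2)*4) + ((-2)*2 - (-7)*3) + ((-7)*(-4) - (-8)*2)
= 173
Area = |173|/2 = 86.5

86.5


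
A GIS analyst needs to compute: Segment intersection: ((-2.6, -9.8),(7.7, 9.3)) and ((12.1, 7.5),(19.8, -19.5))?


Cross products: d1=-530.11, d2=-104.94, d3=-102.58, d4=-527.75
d1*d2 < 0 and d3*d4 < 0? no

No, they don't intersect


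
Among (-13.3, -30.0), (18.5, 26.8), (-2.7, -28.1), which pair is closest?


d(P0,P1) = 65.0959, d(P0,P2) = 10.7689, d(P1,P2) = 58.8511
Closest: P0 and P2

Closest pair: (-13.3, -30.0) and (-2.7, -28.1), distance = 10.7689


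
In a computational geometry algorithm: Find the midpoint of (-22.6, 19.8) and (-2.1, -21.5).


M = (((-22.6)+(-2.1))/2, (19.8+(-21.5))/2)
= (-12.35, -0.85)

(-12.35, -0.85)


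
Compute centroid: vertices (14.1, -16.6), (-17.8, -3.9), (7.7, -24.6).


Centroid = ((x_A+x_B+x_C)/3, (y_A+y_B+y_C)/3)
= ((14.1+(-17.8)+7.7)/3, ((-16.6)+(-3.9)+(-24.6))/3)
= (1.3333, -15.0333)

(1.3333, -15.0333)


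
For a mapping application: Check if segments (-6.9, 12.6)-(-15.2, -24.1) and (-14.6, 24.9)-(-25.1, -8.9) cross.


Cross products: d1=389.41, d2=494.22, d3=-384.68, d4=-489.49
d1*d2 < 0 and d3*d4 < 0? no

No, they don't intersect


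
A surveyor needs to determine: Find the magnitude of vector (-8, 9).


|u| = sqrt((-8)^2 + 9^2) = sqrt(145) = 12.0416

12.0416


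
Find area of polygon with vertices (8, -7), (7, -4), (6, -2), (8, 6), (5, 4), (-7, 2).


Shoelace sum: (8*(-4) - 7*(-7)) + (7*(-2) - 6*(-4)) + (6*6 - 8*(-2)) + (8*4 - 5*6) + (5*2 - (-7)*4) + ((-7)*(-7) - 8*2)
= 152
Area = |152|/2 = 76

76


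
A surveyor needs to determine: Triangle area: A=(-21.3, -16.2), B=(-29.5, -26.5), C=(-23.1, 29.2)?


Area = |x_A(y_B-y_C) + x_B(y_C-y_A) + x_C(y_A-y_B)|/2
= |1186.41 + (-1339.3) + (-237.93)|/2
= 390.82/2 = 195.41

195.41


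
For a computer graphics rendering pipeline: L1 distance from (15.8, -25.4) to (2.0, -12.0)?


|15.8-2| + |(-25.4)-(-12)| = 13.8 + 13.4 = 27.2

27.2


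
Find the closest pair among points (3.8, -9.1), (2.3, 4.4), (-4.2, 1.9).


d(P0,P1) = 13.5831, d(P0,P2) = 13.6015, d(P1,P2) = 6.9642
Closest: P1 and P2

Closest pair: (2.3, 4.4) and (-4.2, 1.9), distance = 6.9642


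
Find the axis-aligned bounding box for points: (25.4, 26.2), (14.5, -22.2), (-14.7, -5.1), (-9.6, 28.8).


x range: [-14.7, 25.4]
y range: [-22.2, 28.8]
Bounding box: (-14.7,-22.2) to (25.4,28.8)

(-14.7,-22.2) to (25.4,28.8)


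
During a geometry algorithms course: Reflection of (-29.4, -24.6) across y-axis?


Reflection over y-axis: (x,y) -> (-x,y)
(-29.4, -24.6) -> (29.4, -24.6)

(29.4, -24.6)


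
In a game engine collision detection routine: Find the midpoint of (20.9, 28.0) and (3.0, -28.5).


M = ((20.9+3)/2, (28+(-28.5))/2)
= (11.95, -0.25)

(11.95, -0.25)


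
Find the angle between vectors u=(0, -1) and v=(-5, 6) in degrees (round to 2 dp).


u.v = -6, |u| = sqrt(1) = 1, |v| = sqrt(61) = 7.8102
cos(theta) = u.v/(|u||v|) = -6/sqrt(61) = -0.768221
theta = acos(-0.768221) = 140.19 degrees

140.19 degrees


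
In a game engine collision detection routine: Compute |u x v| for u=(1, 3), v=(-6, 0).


|u x v| = |1*0 - 3*(-6)|
= |0 - (-18)| = 18

18


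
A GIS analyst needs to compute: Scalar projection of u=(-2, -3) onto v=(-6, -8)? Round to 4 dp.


u.v = 36, |v| = sqrt(100) = 10
Scalar projection = u.v / |v| = 36 / sqrt(100) = 3.6

3.6


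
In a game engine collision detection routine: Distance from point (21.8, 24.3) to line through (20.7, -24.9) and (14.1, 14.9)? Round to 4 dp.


|cross product| = 368.5
|line direction| = sqrt(1627.6) = 40.3435
Distance = 368.5/sqrt(1627.6) = 9.1341

9.1341


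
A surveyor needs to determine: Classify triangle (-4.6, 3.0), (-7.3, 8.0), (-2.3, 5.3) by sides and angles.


Side lengths squared: AB^2=32.29, BC^2=32.29, CA^2=10.58
Sorted: [10.58, 32.29, 32.29]
By sides: Isosceles, By angles: Acute

Isosceles, Acute


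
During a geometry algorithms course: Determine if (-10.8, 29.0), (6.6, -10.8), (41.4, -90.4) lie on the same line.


Cross product: (6.6-(-10.8))*((-90.4)-29) - ((-10.8)-29)*(41.4-(-10.8))
= 0

Yes, collinear


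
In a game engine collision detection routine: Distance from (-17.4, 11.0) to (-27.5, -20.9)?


dx=-10.1, dy=-31.9
d^2 = (-10.1)^2 + (-31.9)^2 = 1119.62
d = sqrt(1119.62) = 33.4607

33.4607


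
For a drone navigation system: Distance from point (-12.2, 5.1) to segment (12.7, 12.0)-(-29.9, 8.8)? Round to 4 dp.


Project P onto AB: t = 0.5933 (clamped to [0,1])
Closest point on segment: (-12.5757, 10.1014)
Distance: 5.0154

5.0154


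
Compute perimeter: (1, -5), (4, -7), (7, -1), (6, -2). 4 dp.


Sides: (1, -5)->(4, -7): sqrt(13) = 3.605551, (4, -7)->(7, -1): sqrt(45) = 6.708204, (7, -1)->(6, -2): sqrt(2) = 1.414214, (6, -2)->(1, -5): sqrt(34) = 5.830952
Sum = 17.558921
Perimeter = 17.5589

17.5589


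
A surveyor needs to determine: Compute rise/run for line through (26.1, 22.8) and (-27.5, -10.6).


slope = (y2-y1)/(x2-x1) = ((-10.6)-22.8)/((-27.5)-26.1) = (-33.4)/(-53.6) = 0.6231

0.6231


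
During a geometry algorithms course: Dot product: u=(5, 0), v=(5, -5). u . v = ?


u . v = u_x*v_x + u_y*v_y = 5*5 + 0*(-5)
= 25 + 0 = 25

25


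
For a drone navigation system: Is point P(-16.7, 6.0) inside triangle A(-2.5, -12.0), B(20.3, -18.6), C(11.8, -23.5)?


Cross products: AB x AP = 316.68, BC x BP = -390.4, CA x CP = -94.1
All same sign? no

No, outside


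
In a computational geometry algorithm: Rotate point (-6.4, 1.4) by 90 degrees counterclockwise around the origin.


90° CCW: (x,y) -> (-y, x)
(-6.4,1.4) -> (-1.4, -6.4)

(-1.4, -6.4)


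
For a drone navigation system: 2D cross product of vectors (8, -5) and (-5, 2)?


u x v = u_x*v_y - u_y*v_x = 8*2 - (-5)*(-5)
= 16 - 25 = -9

-9


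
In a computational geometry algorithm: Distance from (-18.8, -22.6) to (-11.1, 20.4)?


dx=7.7, dy=43
d^2 = 7.7^2 + 43^2 = 1908.29
d = sqrt(1908.29) = 43.684

43.684


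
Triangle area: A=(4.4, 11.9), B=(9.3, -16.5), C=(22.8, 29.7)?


Area = |x_A(y_B-y_C) + x_B(y_C-y_A) + x_C(y_A-y_B)|/2
= |(-203.28) + 165.54 + 647.52|/2
= 609.78/2 = 304.89

304.89


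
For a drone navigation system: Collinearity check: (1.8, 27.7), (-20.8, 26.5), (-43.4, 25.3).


Cross product: ((-20.8)-1.8)*(25.3-27.7) - (26.5-27.7)*((-43.4)-1.8)
= 0

Yes, collinear


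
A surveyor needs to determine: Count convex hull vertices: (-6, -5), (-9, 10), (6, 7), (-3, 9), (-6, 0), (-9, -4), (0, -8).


Convex hull vertices (CCW): (-9, -4), (0, -8), (6, 7), (-3, 9), (-9, 10)
Count = 5

5


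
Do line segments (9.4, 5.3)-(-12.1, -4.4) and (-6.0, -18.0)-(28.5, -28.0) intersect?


Cross products: d1=957.85, d2=408.2, d3=351.57, d4=901.22
d1*d2 < 0 and d3*d4 < 0? no

No, they don't intersect


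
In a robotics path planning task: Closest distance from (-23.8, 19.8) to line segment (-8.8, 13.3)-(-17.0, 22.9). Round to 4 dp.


Project P onto AB: t = 1 (clamped to [0,1])
Closest point on segment: (-17, 22.9)
Distance: 7.4733

7.4733


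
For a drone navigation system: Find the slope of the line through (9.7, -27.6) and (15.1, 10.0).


slope = (y2-y1)/(x2-x1) = (10-(-27.6))/(15.1-9.7) = 37.6/5.4 = 6.963

6.963


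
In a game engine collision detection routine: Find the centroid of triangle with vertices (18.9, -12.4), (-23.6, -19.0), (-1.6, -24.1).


Centroid = ((x_A+x_B+x_C)/3, (y_A+y_B+y_C)/3)
= ((18.9+(-23.6)+(-1.6))/3, ((-12.4)+(-19)+(-24.1))/3)
= (-2.1, -18.5)

(-2.1, -18.5)


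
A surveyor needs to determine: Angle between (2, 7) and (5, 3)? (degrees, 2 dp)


u.v = 31, |u| = sqrt(53) = 7.2801, |v| = sqrt(34) = 5.831
cos(theta) = u.v/(|u||v|) = 31/sqrt(1802) = 0.730271
theta = acos(0.730271) = 43.09 degrees

43.09 degrees


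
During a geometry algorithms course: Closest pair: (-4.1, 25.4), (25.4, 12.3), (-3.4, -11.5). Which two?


d(P0,P1) = 32.2779, d(P0,P2) = 36.9066, d(P1,P2) = 37.3615
Closest: P0 and P1

Closest pair: (-4.1, 25.4) and (25.4, 12.3), distance = 32.2779


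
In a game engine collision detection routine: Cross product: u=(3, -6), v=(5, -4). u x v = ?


u x v = u_x*v_y - u_y*v_x = 3*(-4) - (-6)*5
= (-12) - (-30) = 18

18


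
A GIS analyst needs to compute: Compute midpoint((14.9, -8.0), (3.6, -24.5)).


M = ((14.9+3.6)/2, ((-8)+(-24.5))/2)
= (9.25, -16.25)

(9.25, -16.25)


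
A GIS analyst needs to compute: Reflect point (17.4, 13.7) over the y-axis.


Reflection over y-axis: (x,y) -> (-x,y)
(17.4, 13.7) -> (-17.4, 13.7)

(-17.4, 13.7)


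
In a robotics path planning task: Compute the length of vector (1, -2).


|u| = sqrt(1^2 + (-2)^2) = sqrt(5) = 2.2361

2.2361


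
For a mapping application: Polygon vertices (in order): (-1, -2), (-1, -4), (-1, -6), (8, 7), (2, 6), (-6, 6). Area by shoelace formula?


Shoelace sum: ((-1)*(-4) - (-1)*(-2)) + ((-1)*(-6) - (-1)*(-4)) + ((-1)*7 - 8*(-6)) + (8*6 - 2*7) + (2*6 - (-6)*6) + ((-6)*(-2) - (-1)*6)
= 145
Area = |145|/2 = 72.5

72.5


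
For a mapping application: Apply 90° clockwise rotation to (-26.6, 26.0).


90° CW: (x,y) -> (y, -x)
(-26.6,26) -> (26, 26.6)

(26, 26.6)


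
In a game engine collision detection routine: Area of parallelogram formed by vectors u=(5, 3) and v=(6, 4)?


|u x v| = |5*4 - 3*6|
= |20 - 18| = 2

2


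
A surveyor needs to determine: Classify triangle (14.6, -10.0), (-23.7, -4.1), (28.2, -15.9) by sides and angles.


Side lengths squared: AB^2=1501.7, BC^2=2832.85, CA^2=219.77
Sorted: [219.77, 1501.7, 2832.85]
By sides: Scalene, By angles: Obtuse

Scalene, Obtuse


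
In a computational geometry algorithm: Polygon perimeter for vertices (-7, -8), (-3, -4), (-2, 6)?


Sides: (-7, -8)->(-3, -4): sqrt(32) = 5.656854, (-3, -4)->(-2, 6): sqrt(101) = 10.049876, (-2, 6)->(-7, -8): sqrt(221) = 14.866069
Sum = 30.572799
Perimeter = 30.5728

30.5728


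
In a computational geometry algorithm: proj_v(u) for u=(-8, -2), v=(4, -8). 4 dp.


u.v = -16, |v| = sqrt(80) = 8.9443
Scalar projection = u.v / |v| = -16 / sqrt(80) = -1.7889

-1.7889


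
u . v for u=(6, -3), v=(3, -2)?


u . v = u_x*v_x + u_y*v_y = 6*3 + (-3)*(-2)
= 18 + 6 = 24

24


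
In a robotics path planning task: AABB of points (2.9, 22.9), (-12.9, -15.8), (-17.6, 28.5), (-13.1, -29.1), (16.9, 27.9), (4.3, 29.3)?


x range: [-17.6, 16.9]
y range: [-29.1, 29.3]
Bounding box: (-17.6,-29.1) to (16.9,29.3)

(-17.6,-29.1) to (16.9,29.3)


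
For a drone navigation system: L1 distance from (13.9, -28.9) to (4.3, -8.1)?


|13.9-4.3| + |(-28.9)-(-8.1)| = 9.6 + 20.8 = 30.4

30.4


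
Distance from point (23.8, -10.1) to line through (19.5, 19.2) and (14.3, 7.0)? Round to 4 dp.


|cross product| = 204.82
|line direction| = sqrt(175.88) = 13.262
Distance = 204.82/sqrt(175.88) = 15.4442

15.4442


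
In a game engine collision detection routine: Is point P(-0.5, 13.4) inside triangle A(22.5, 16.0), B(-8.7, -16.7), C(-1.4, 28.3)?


Cross products: AB x AP = -670.98, BC x BP = -149.27, CA x CP = -345.04
All same sign? yes

Yes, inside


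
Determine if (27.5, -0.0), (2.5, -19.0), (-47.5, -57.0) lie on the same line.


Cross product: (2.5-27.5)*((-57)-0) - ((-19)-0)*((-47.5)-27.5)
= 0

Yes, collinear


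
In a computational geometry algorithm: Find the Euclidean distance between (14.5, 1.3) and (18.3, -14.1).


dx=3.8, dy=-15.4
d^2 = 3.8^2 + (-15.4)^2 = 251.6
d = sqrt(251.6) = 15.8619

15.8619


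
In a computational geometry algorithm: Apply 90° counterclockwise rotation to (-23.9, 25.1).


90° CCW: (x,y) -> (-y, x)
(-23.9,25.1) -> (-25.1, -23.9)

(-25.1, -23.9)


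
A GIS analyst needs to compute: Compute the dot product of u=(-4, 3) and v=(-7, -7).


u . v = u_x*v_x + u_y*v_y = (-4)*(-7) + 3*(-7)
= 28 + (-21) = 7

7


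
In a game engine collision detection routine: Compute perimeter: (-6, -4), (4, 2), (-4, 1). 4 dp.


Sides: (-6, -4)->(4, 2): sqrt(136) = 11.661904, (4, 2)->(-4, 1): sqrt(65) = 8.062258, (-4, 1)->(-6, -4): sqrt(29) = 5.385165
Sum = 25.109327
Perimeter = 25.1093

25.1093


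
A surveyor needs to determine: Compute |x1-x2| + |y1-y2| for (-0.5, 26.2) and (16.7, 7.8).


|(-0.5)-16.7| + |26.2-7.8| = 17.2 + 18.4 = 35.6

35.6


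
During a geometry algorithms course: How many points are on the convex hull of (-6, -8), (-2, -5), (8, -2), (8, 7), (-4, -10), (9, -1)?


Convex hull vertices (CCW): (-6, -8), (-4, -10), (8, -2), (9, -1), (8, 7)
Count = 5

5


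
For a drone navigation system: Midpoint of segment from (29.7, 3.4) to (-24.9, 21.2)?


M = ((29.7+(-24.9))/2, (3.4+21.2)/2)
= (2.4, 12.3)

(2.4, 12.3)


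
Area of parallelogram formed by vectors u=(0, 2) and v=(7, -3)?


|u x v| = |0*(-3) - 2*7|
= |0 - 14| = 14

14


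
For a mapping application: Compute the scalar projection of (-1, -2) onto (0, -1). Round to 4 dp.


u.v = 2, |v| = sqrt(1) = 1
Scalar projection = u.v / |v| = 2 / sqrt(1) = 2

2


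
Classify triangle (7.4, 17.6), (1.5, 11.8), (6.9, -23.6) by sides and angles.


Side lengths squared: AB^2=68.45, BC^2=1282.32, CA^2=1697.69
Sorted: [68.45, 1282.32, 1697.69]
By sides: Scalene, By angles: Obtuse

Scalene, Obtuse


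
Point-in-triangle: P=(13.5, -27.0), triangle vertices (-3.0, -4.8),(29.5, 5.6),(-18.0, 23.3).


Cross products: AB x AP = -893.1, BC x BP = 1831.7, CA x CP = 130.65
All same sign? no

No, outside


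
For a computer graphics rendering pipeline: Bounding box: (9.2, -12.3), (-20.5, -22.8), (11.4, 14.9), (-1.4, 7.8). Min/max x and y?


x range: [-20.5, 11.4]
y range: [-22.8, 14.9]
Bounding box: (-20.5,-22.8) to (11.4,14.9)

(-20.5,-22.8) to (11.4,14.9)


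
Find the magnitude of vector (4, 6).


|u| = sqrt(4^2 + 6^2) = sqrt(52) = 7.2111

7.2111


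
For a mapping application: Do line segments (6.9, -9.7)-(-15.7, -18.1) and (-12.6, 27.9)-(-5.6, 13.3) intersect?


Cross products: d1=21.5, d2=-367.26, d3=-1013.56, d4=-624.8
d1*d2 < 0 and d3*d4 < 0? no

No, they don't intersect


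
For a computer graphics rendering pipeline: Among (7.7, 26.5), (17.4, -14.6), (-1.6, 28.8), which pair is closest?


d(P0,P1) = 42.2291, d(P0,P2) = 9.5802, d(P1,P2) = 47.3768
Closest: P0 and P2

Closest pair: (7.7, 26.5) and (-1.6, 28.8), distance = 9.5802


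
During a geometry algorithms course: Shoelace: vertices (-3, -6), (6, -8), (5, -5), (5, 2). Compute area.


Shoelace sum: ((-3)*(-8) - 6*(-6)) + (6*(-5) - 5*(-8)) + (5*2 - 5*(-5)) + (5*(-6) - (-3)*2)
= 81
Area = |81|/2 = 40.5

40.5


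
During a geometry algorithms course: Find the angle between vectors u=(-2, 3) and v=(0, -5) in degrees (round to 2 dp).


u.v = -15, |u| = sqrt(13) = 3.6056, |v| = sqrt(25) = 5
cos(theta) = u.v/(|u||v|) = -15/sqrt(325) = -0.83205
theta = acos(-0.83205) = 146.31 degrees

146.31 degrees


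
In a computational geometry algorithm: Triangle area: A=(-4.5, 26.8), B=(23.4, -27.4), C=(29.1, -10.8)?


Area = |x_A(y_B-y_C) + x_B(y_C-y_A) + x_C(y_A-y_B)|/2
= |74.7 + (-879.84) + 1577.22|/2
= 772.08/2 = 386.04

386.04


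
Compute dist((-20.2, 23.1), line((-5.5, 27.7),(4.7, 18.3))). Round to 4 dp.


|cross product| = 185.1
|line direction| = sqrt(192.4) = 13.8708
Distance = 185.1/sqrt(192.4) = 13.3445

13.3445


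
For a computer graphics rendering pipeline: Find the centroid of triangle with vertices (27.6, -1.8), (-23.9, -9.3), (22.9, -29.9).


Centroid = ((x_A+x_B+x_C)/3, (y_A+y_B+y_C)/3)
= ((27.6+(-23.9)+22.9)/3, ((-1.8)+(-9.3)+(-29.9))/3)
= (8.8667, -13.6667)

(8.8667, -13.6667)


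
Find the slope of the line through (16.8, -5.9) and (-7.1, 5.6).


slope = (y2-y1)/(x2-x1) = (5.6-(-5.9))/((-7.1)-16.8) = 11.5/(-23.9) = -0.4812

-0.4812


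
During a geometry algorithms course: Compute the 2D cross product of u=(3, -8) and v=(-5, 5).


u x v = u_x*v_y - u_y*v_x = 3*5 - (-8)*(-5)
= 15 - 40 = -25

-25


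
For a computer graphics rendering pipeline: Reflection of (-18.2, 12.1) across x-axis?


Reflection over x-axis: (x,y) -> (x,-y)
(-18.2, 12.1) -> (-18.2, -12.1)

(-18.2, -12.1)


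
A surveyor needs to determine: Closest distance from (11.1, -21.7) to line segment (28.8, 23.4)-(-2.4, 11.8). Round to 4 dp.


Project P onto AB: t = 0.9706 (clamped to [0,1])
Closest point on segment: (-1.482, 12.1413)
Distance: 36.1046

36.1046


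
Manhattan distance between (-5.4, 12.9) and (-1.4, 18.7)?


|(-5.4)-(-1.4)| + |12.9-18.7| = 4 + 5.8 = 9.8

9.8


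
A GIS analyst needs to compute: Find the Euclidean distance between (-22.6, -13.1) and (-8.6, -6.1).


dx=14, dy=7
d^2 = 14^2 + 7^2 = 245
d = sqrt(245) = 15.6525

15.6525


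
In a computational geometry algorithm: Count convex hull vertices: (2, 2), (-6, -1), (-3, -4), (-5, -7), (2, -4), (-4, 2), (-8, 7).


Convex hull vertices (CCW): (-8, 7), (-5, -7), (2, -4), (2, 2)
Count = 4

4


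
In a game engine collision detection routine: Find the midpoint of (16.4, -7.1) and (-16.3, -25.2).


M = ((16.4+(-16.3))/2, ((-7.1)+(-25.2))/2)
= (0.05, -16.15)

(0.05, -16.15)


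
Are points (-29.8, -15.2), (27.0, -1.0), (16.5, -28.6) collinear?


Cross product: (27-(-29.8))*((-28.6)-(-15.2)) - ((-1)-(-15.2))*(16.5-(-29.8))
= -1418.58

No, not collinear


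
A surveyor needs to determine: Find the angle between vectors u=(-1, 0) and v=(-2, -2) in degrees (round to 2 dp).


u.v = 2, |u| = sqrt(1) = 1, |v| = sqrt(8) = 2.8284
cos(theta) = u.v/(|u||v|) = 2/sqrt(8) = 0.707107
theta = acos(0.707107) = 45 degrees

45 degrees


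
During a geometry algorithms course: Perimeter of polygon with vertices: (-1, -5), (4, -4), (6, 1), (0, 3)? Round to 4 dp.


Sides: (-1, -5)->(4, -4): sqrt(26) = 5.09902, (4, -4)->(6, 1): sqrt(29) = 5.385165, (6, 1)->(0, 3): sqrt(40) = 6.324555, (0, 3)->(-1, -5): sqrt(65) = 8.062258
Sum = 24.870998
Perimeter = 24.871

24.871


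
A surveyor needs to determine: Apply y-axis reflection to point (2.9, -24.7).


Reflection over y-axis: (x,y) -> (-x,y)
(2.9, -24.7) -> (-2.9, -24.7)

(-2.9, -24.7)


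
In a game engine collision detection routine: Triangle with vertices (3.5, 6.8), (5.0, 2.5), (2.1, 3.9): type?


Side lengths squared: AB^2=20.74, BC^2=10.37, CA^2=10.37
Sorted: [10.37, 10.37, 20.74]
By sides: Isosceles, By angles: Right

Isosceles, Right


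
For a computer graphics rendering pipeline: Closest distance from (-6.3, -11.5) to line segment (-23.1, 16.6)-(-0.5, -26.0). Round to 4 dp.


Project P onto AB: t = 0.678 (clamped to [0,1])
Closest point on segment: (-7.7768, -12.2835)
Distance: 1.6718

1.6718


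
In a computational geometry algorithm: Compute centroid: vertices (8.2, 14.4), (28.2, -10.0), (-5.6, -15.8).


Centroid = ((x_A+x_B+x_C)/3, (y_A+y_B+y_C)/3)
= ((8.2+28.2+(-5.6))/3, (14.4+(-10)+(-15.8))/3)
= (10.2667, -3.8)

(10.2667, -3.8)


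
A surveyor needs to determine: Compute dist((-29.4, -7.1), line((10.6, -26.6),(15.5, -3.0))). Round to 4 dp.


|cross product| = 1039.55
|line direction| = sqrt(580.97) = 24.1033
Distance = 1039.55/sqrt(580.97) = 43.1289

43.1289


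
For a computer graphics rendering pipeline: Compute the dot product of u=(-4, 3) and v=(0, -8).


u . v = u_x*v_x + u_y*v_y = (-4)*0 + 3*(-8)
= 0 + (-24) = -24

-24


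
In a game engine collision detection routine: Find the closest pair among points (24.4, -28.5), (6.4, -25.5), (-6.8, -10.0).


d(P0,P1) = 18.2483, d(P0,P2) = 36.2724, d(P1,P2) = 20.359
Closest: P0 and P1

Closest pair: (24.4, -28.5) and (6.4, -25.5), distance = 18.2483


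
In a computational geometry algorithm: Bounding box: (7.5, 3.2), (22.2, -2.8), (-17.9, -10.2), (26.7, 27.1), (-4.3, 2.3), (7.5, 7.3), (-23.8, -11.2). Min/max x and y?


x range: [-23.8, 26.7]
y range: [-11.2, 27.1]
Bounding box: (-23.8,-11.2) to (26.7,27.1)

(-23.8,-11.2) to (26.7,27.1)


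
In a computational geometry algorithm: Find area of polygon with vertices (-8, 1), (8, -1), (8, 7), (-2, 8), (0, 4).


Shoelace sum: ((-8)*(-1) - 8*1) + (8*7 - 8*(-1)) + (8*8 - (-2)*7) + ((-2)*4 - 0*8) + (0*1 - (-8)*4)
= 166
Area = |166|/2 = 83

83


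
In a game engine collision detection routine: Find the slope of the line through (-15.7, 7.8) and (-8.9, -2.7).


slope = (y2-y1)/(x2-x1) = ((-2.7)-7.8)/((-8.9)-(-15.7)) = (-10.5)/6.8 = -1.5441

-1.5441


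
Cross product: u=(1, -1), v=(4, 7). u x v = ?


u x v = u_x*v_y - u_y*v_x = 1*7 - (-1)*4
= 7 - (-4) = 11

11


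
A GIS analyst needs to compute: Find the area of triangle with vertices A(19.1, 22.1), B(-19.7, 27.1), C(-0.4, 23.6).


Area = |x_A(y_B-y_C) + x_B(y_C-y_A) + x_C(y_A-y_B)|/2
= |66.85 + (-29.55) + 2|/2
= 39.3/2 = 19.65

19.65


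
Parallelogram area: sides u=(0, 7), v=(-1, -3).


|u x v| = |0*(-3) - 7*(-1)|
= |0 - (-7)| = 7

7


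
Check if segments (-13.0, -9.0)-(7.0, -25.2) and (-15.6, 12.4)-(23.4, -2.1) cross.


Cross products: d1=-796.9, d2=-1138.7, d3=385.88, d4=727.68
d1*d2 < 0 and d3*d4 < 0? no

No, they don't intersect


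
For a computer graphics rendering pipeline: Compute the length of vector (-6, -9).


|u| = sqrt((-6)^2 + (-9)^2) = sqrt(117) = 10.8167

10.8167


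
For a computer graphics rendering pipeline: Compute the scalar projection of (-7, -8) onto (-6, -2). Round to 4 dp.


u.v = 58, |v| = sqrt(40) = 6.3246
Scalar projection = u.v / |v| = 58 / sqrt(40) = 9.1706

9.1706


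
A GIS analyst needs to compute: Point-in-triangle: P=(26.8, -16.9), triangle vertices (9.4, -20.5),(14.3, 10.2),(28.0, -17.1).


Cross products: AB x AP = -516.54, BC x BP = -30.02, CA x CP = -7.8
All same sign? yes

Yes, inside


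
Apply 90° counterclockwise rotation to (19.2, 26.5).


90° CCW: (x,y) -> (-y, x)
(19.2,26.5) -> (-26.5, 19.2)

(-26.5, 19.2)


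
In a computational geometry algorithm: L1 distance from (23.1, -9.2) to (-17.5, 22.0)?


|23.1-(-17.5)| + |(-9.2)-22| = 40.6 + 31.2 = 71.8

71.8


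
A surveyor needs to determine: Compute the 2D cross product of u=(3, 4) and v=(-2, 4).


u x v = u_x*v_y - u_y*v_x = 3*4 - 4*(-2)
= 12 - (-8) = 20

20


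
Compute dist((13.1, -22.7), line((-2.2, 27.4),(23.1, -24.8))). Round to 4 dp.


|cross product| = 468.87
|line direction| = sqrt(3364.93) = 58.008
Distance = 468.87/sqrt(3364.93) = 8.0828

8.0828


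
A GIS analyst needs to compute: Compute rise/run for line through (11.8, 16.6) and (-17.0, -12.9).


slope = (y2-y1)/(x2-x1) = ((-12.9)-16.6)/((-17)-11.8) = (-29.5)/(-28.8) = 1.0243

1.0243


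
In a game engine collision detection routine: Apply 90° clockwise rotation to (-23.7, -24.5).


90° CW: (x,y) -> (y, -x)
(-23.7,-24.5) -> (-24.5, 23.7)

(-24.5, 23.7)


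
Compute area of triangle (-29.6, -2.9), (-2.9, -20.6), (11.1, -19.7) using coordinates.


Area = |x_A(y_B-y_C) + x_B(y_C-y_A) + x_C(y_A-y_B)|/2
= |26.64 + 48.72 + 196.47|/2
= 271.83/2 = 135.915

135.915


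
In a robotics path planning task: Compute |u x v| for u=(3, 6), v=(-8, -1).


|u x v| = |3*(-1) - 6*(-8)|
= |(-3) - (-48)| = 45

45


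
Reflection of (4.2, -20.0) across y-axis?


Reflection over y-axis: (x,y) -> (-x,y)
(4.2, -20) -> (-4.2, -20)

(-4.2, -20)


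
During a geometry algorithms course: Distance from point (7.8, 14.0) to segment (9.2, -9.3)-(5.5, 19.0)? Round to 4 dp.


Project P onto AB: t = 0.8158 (clamped to [0,1])
Closest point on segment: (6.1814, 13.7884)
Distance: 1.6324

1.6324


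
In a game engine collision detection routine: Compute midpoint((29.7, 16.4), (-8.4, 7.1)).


M = ((29.7+(-8.4))/2, (16.4+7.1)/2)
= (10.65, 11.75)

(10.65, 11.75)


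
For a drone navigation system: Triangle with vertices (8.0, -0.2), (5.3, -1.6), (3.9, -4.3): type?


Side lengths squared: AB^2=9.25, BC^2=9.25, CA^2=33.62
Sorted: [9.25, 9.25, 33.62]
By sides: Isosceles, By angles: Obtuse

Isosceles, Obtuse


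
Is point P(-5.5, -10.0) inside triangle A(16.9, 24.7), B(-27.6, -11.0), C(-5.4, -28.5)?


Cross products: AB x AP = 744.47, BC x BP = 408.95, CA x CP = 417.87
All same sign? yes

Yes, inside


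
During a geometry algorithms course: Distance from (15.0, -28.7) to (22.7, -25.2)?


dx=7.7, dy=3.5
d^2 = 7.7^2 + 3.5^2 = 71.54
d = sqrt(71.54) = 8.4581

8.4581


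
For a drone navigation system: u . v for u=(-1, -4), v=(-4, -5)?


u . v = u_x*v_x + u_y*v_y = (-1)*(-4) + (-4)*(-5)
= 4 + 20 = 24

24


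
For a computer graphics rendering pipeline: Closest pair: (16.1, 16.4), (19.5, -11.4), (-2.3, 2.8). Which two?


d(P0,P1) = 28.0071, d(P0,P2) = 22.8806, d(P1,P2) = 26.0169
Closest: P0 and P2

Closest pair: (16.1, 16.4) and (-2.3, 2.8), distance = 22.8806


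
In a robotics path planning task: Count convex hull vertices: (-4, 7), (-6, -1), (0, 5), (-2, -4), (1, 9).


Convex hull vertices (CCW): (-6, -1), (-2, -4), (1, 9), (-4, 7)
Count = 4

4


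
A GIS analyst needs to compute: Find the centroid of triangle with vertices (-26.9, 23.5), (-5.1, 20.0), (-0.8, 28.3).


Centroid = ((x_A+x_B+x_C)/3, (y_A+y_B+y_C)/3)
= (((-26.9)+(-5.1)+(-0.8))/3, (23.5+20+28.3)/3)
= (-10.9333, 23.9333)

(-10.9333, 23.9333)


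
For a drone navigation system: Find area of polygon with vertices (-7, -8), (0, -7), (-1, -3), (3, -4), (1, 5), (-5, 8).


Shoelace sum: ((-7)*(-7) - 0*(-8)) + (0*(-3) - (-1)*(-7)) + ((-1)*(-4) - 3*(-3)) + (3*5 - 1*(-4)) + (1*8 - (-5)*5) + ((-5)*(-8) - (-7)*8)
= 203
Area = |203|/2 = 101.5

101.5


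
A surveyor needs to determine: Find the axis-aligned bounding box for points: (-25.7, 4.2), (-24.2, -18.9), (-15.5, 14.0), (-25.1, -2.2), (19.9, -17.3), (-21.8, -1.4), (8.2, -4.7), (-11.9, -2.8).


x range: [-25.7, 19.9]
y range: [-18.9, 14]
Bounding box: (-25.7,-18.9) to (19.9,14)

(-25.7,-18.9) to (19.9,14)


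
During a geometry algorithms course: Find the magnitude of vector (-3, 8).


|u| = sqrt((-3)^2 + 8^2) = sqrt(73) = 8.544

8.544


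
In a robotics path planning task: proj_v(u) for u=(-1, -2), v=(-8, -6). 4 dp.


u.v = 20, |v| = sqrt(100) = 10
Scalar projection = u.v / |v| = 20 / sqrt(100) = 2

2


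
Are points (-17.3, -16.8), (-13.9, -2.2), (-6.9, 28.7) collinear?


Cross product: ((-13.9)-(-17.3))*(28.7-(-16.8)) - ((-2.2)-(-16.8))*((-6.9)-(-17.3))
= 2.86

No, not collinear


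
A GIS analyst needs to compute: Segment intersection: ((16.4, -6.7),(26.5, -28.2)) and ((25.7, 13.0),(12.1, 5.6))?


Cross products: d1=199.1, d2=566.24, d3=398.92, d4=31.78
d1*d2 < 0 and d3*d4 < 0? no

No, they don't intersect


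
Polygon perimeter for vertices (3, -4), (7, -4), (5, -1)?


Sides: (3, -4)->(7, -4): sqrt(16) = 4, (7, -4)->(5, -1): sqrt(13) = 3.605551, (5, -1)->(3, -4): sqrt(13) = 3.605551
Sum = 11.211102
Perimeter = 11.2111

11.2111


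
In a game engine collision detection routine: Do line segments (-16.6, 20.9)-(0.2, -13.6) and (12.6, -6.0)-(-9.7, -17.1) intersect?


Cross products: d1=-923.99, d2=31.84, d3=555.48, d4=-400.35
d1*d2 < 0 and d3*d4 < 0? yes

Yes, they intersect


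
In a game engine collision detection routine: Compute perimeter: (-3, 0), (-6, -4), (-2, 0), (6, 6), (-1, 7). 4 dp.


Sides: (-3, 0)->(-6, -4): sqrt(25) = 5, (-6, -4)->(-2, 0): sqrt(32) = 5.656854, (-2, 0)->(6, 6): sqrt(100) = 10, (6, 6)->(-1, 7): sqrt(50) = 7.071068, (-1, 7)->(-3, 0): sqrt(53) = 7.28011
Sum = 35.008032
Perimeter = 35.008

35.008


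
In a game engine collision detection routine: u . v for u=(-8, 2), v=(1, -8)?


u . v = u_x*v_x + u_y*v_y = (-8)*1 + 2*(-8)
= (-8) + (-16) = -24

-24


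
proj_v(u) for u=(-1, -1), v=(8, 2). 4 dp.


u.v = -10, |v| = sqrt(68) = 8.2462
Scalar projection = u.v / |v| = -10 / sqrt(68) = -1.2127

-1.2127


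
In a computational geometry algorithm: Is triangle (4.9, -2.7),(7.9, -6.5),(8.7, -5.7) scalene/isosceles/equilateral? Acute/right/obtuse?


Side lengths squared: AB^2=23.44, BC^2=1.28, CA^2=23.44
Sorted: [1.28, 23.44, 23.44]
By sides: Isosceles, By angles: Acute

Isosceles, Acute


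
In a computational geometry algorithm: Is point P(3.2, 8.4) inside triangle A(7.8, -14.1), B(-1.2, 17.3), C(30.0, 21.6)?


Cross products: AB x AP = -58.06, BC x BP = -296.6, CA x CP = -663.72
All same sign? yes

Yes, inside


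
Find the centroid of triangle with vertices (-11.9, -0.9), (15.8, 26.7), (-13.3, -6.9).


Centroid = ((x_A+x_B+x_C)/3, (y_A+y_B+y_C)/3)
= (((-11.9)+15.8+(-13.3))/3, ((-0.9)+26.7+(-6.9))/3)
= (-3.1333, 6.3)

(-3.1333, 6.3)


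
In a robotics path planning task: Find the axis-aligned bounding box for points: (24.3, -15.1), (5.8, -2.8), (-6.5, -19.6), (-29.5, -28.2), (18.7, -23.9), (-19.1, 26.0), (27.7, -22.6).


x range: [-29.5, 27.7]
y range: [-28.2, 26]
Bounding box: (-29.5,-28.2) to (27.7,26)

(-29.5,-28.2) to (27.7,26)


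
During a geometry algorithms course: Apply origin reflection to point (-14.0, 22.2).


Reflection over origin: (x,y) -> (-x,-y)
(-14, 22.2) -> (14, -22.2)

(14, -22.2)


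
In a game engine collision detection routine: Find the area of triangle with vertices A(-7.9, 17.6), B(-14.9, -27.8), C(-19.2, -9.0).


Area = |x_A(y_B-y_C) + x_B(y_C-y_A) + x_C(y_A-y_B)|/2
= |148.52 + 396.34 + (-871.68)|/2
= 326.82/2 = 163.41

163.41


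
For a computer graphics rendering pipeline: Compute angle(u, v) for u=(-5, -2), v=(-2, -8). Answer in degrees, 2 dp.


u.v = 26, |u| = sqrt(29) = 5.3852, |v| = sqrt(68) = 8.2462
cos(theta) = u.v/(|u||v|) = 26/sqrt(1972) = 0.585491
theta = acos(0.585491) = 54.16 degrees

54.16 degrees


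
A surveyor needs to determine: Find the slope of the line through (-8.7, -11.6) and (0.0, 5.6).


slope = (y2-y1)/(x2-x1) = (5.6-(-11.6))/(0-(-8.7)) = 17.2/8.7 = 1.977

1.977


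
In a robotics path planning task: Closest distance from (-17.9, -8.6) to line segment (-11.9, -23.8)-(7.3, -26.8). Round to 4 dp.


Project P onto AB: t = 0 (clamped to [0,1])
Closest point on segment: (-11.9, -23.8)
Distance: 16.3414

16.3414


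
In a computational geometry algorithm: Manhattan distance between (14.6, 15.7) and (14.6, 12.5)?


|14.6-14.6| + |15.7-12.5| = 0 + 3.2 = 3.2

3.2


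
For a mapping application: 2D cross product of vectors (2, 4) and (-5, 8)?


u x v = u_x*v_y - u_y*v_x = 2*8 - 4*(-5)
= 16 - (-20) = 36

36


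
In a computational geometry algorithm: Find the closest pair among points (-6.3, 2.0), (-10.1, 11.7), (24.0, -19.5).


d(P0,P1) = 10.4178, d(P0,P2) = 37.1529, d(P1,P2) = 46.2196
Closest: P0 and P1

Closest pair: (-6.3, 2.0) and (-10.1, 11.7), distance = 10.4178


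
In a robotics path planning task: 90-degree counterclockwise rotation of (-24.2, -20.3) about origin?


90° CCW: (x,y) -> (-y, x)
(-24.2,-20.3) -> (20.3, -24.2)

(20.3, -24.2)


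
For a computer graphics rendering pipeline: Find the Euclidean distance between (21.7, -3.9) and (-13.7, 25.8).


dx=-35.4, dy=29.7
d^2 = (-35.4)^2 + 29.7^2 = 2135.25
d = sqrt(2135.25) = 46.2088

46.2088


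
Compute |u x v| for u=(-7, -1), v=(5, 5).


|u x v| = |(-7)*5 - (-1)*5|
= |(-35) - (-5)| = 30

30


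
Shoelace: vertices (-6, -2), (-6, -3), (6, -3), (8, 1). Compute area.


Shoelace sum: ((-6)*(-3) - (-6)*(-2)) + ((-6)*(-3) - 6*(-3)) + (6*1 - 8*(-3)) + (8*(-2) - (-6)*1)
= 62
Area = |62|/2 = 31

31


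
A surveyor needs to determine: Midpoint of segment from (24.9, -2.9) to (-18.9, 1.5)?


M = ((24.9+(-18.9))/2, ((-2.9)+1.5)/2)
= (3, -0.7)

(3, -0.7)


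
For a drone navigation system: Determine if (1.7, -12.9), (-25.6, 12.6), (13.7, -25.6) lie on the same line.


Cross product: ((-25.6)-1.7)*((-25.6)-(-12.9)) - (12.6-(-12.9))*(13.7-1.7)
= 40.71

No, not collinear


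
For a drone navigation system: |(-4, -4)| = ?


|u| = sqrt((-4)^2 + (-4)^2) = sqrt(32) = 5.6569

5.6569


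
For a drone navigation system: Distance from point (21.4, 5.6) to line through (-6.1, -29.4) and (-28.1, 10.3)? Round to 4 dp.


|cross product| = 1861.75
|line direction| = sqrt(2060.09) = 45.3882
Distance = 1861.75/sqrt(2060.09) = 41.0184

41.0184


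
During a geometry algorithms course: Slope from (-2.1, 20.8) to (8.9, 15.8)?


slope = (y2-y1)/(x2-x1) = (15.8-20.8)/(8.9-(-2.1)) = (-5)/11 = -0.4545

-0.4545


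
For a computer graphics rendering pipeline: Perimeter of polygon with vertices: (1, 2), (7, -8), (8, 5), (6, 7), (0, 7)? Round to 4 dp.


Sides: (1, 2)->(7, -8): sqrt(136) = 11.661904, (7, -8)->(8, 5): sqrt(170) = 13.038405, (8, 5)->(6, 7): sqrt(8) = 2.828427, (6, 7)->(0, 7): sqrt(36) = 6, (0, 7)->(1, 2): sqrt(26) = 5.09902
Sum = 38.627756
Perimeter = 38.6278

38.6278


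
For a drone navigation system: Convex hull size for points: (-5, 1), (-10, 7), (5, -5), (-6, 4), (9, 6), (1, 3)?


Convex hull vertices (CCW): (-10, 7), (-5, 1), (5, -5), (9, 6)
Count = 4

4


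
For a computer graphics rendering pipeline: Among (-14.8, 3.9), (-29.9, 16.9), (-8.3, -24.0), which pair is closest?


d(P0,P1) = 19.9251, d(P0,P2) = 28.6472, d(P1,P2) = 46.2533
Closest: P0 and P1

Closest pair: (-14.8, 3.9) and (-29.9, 16.9), distance = 19.9251


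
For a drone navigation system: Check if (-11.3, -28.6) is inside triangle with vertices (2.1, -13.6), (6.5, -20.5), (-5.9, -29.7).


Cross products: AB x AP = -158.46, BC x BP = -63.32, CA x CP = 95.74
All same sign? no

No, outside


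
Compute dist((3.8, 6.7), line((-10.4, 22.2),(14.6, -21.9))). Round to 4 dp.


|cross product| = 238.72
|line direction| = sqrt(2569.81) = 50.6933
Distance = 238.72/sqrt(2569.81) = 4.7091

4.7091


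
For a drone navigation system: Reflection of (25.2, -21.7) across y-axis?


Reflection over y-axis: (x,y) -> (-x,y)
(25.2, -21.7) -> (-25.2, -21.7)

(-25.2, -21.7)


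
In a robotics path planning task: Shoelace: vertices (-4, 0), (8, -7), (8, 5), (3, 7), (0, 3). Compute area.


Shoelace sum: ((-4)*(-7) - 8*0) + (8*5 - 8*(-7)) + (8*7 - 3*5) + (3*3 - 0*7) + (0*0 - (-4)*3)
= 186
Area = |186|/2 = 93

93


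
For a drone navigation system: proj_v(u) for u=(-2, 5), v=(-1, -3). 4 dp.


u.v = -13, |v| = sqrt(10) = 3.1623
Scalar projection = u.v / |v| = -13 / sqrt(10) = -4.111

-4.111


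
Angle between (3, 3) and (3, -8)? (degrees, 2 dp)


u.v = -15, |u| = sqrt(18) = 4.2426, |v| = sqrt(73) = 8.544
cos(theta) = u.v/(|u||v|) = -15/sqrt(1314) = -0.413803
theta = acos(-0.413803) = 114.44 degrees

114.44 degrees


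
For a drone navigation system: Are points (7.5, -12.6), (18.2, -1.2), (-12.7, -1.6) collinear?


Cross product: (18.2-7.5)*((-1.6)-(-12.6)) - ((-1.2)-(-12.6))*((-12.7)-7.5)
= 347.98

No, not collinear


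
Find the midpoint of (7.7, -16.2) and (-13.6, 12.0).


M = ((7.7+(-13.6))/2, ((-16.2)+12)/2)
= (-2.95, -2.1)

(-2.95, -2.1)


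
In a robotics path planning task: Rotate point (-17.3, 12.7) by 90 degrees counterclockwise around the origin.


90° CCW: (x,y) -> (-y, x)
(-17.3,12.7) -> (-12.7, -17.3)

(-12.7, -17.3)


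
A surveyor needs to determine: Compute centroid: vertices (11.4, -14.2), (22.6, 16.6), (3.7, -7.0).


Centroid = ((x_A+x_B+x_C)/3, (y_A+y_B+y_C)/3)
= ((11.4+22.6+3.7)/3, ((-14.2)+16.6+(-7))/3)
= (12.5667, -1.5333)

(12.5667, -1.5333)


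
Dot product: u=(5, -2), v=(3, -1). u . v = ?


u . v = u_x*v_x + u_y*v_y = 5*3 + (-2)*(-1)
= 15 + 2 = 17

17


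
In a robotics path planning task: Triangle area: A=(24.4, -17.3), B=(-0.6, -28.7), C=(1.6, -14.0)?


Area = |x_A(y_B-y_C) + x_B(y_C-y_A) + x_C(y_A-y_B)|/2
= |(-358.68) + (-1.98) + 18.24|/2
= 342.42/2 = 171.21

171.21


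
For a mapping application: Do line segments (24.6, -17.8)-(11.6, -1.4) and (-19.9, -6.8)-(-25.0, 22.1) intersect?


Cross products: d1=-1229.95, d2=-937.89, d3=586.8, d4=294.74
d1*d2 < 0 and d3*d4 < 0? no

No, they don't intersect


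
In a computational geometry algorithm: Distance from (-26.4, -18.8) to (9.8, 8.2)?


dx=36.2, dy=27
d^2 = 36.2^2 + 27^2 = 2039.44
d = sqrt(2039.44) = 45.1602

45.1602


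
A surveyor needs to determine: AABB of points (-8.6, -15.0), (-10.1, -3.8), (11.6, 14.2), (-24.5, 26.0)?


x range: [-24.5, 11.6]
y range: [-15, 26]
Bounding box: (-24.5,-15) to (11.6,26)

(-24.5,-15) to (11.6,26)
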